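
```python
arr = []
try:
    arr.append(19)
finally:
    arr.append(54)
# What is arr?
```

Step-by-step execution trace:
1. try: `arr.append(19)` → arr = [19].
2. The try body completes without raising.
3. finally always runs: `arr.append(54)` → arr = [19, 54].
Result: [19, 54]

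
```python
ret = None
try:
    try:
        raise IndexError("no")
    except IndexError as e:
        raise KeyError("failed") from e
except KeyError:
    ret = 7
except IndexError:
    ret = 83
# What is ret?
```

Step-by-step execution trace:
1. Inner try raises IndexError; inner `except IndexError as e` catches it.
2. `raise KeyError(...) from e` raises KeyError (IndexError is attached as __cause__, but only KeyError is active).
3. Outer `except KeyError` matches → ret = 7.
4. `except IndexError` is not reached.
Result: 7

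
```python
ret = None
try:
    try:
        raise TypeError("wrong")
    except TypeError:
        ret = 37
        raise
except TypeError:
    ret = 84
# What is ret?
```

Step-by-step execution trace:
1. Inner try: `raise TypeError("wrong")` raises TypeError.
2. Inner `except TypeError` matches → ret = 37.
3. bare `raise` re-raises the same TypeError.
4. Outer `except TypeError` matches → ret = 84.
Result: 84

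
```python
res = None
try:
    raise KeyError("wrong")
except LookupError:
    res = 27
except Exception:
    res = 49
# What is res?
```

Step-by-step execution trace:
1. `raise KeyError(...)` raises KeyError.
2. `except LookupError` matches (KeyError is a subclass of LookupError) → res = 27.
3. `except Exception` is not reached.
Result: 27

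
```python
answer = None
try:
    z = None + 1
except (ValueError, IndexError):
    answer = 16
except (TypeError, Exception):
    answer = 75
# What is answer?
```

Step-by-step execution trace:
1. `z = None + 1` raises TypeError.
2. `except (ValueError, IndexError)` does not match TypeError; skipped.
3. `except (TypeError, Exception)` matches (TypeError is in the tuple) → answer = 75.
Result: 75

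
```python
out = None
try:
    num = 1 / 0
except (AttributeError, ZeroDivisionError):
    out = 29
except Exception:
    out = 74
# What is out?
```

Step-by-step execution trace:
1. `num = 1 / 0` raises ZeroDivisionError.
2. `except (AttributeError, ZeroDivisionError)` matches (ZeroDivisionError is in the tuple) → out = 29.
3. `except Exception` is not reached.
Result: 29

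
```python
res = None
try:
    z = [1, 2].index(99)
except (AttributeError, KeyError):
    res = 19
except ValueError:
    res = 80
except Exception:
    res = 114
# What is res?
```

Step-by-step execution trace:
1. `z = [1, 2].index(99)` raises ValueError.
2. `except (AttributeError, KeyError)` does not match ValueError; skipped.
3. `except ValueError` matches (exact type match) → res = 80.
4. `except Exception` is not reached.
Result: 80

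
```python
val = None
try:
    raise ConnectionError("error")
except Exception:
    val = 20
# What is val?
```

Step-by-step execution trace:
1. `raise ConnectionError(...)` raises ConnectionError.
2. `except Exception` matches (ConnectionError is a subclass of Exception) → val = 20.
Result: 20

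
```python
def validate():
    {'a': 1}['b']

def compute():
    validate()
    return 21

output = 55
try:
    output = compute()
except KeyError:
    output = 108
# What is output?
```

Step-by-step execution trace:
1. output starts at 55.
2. try: `compute()` calls `validate()`.
3. `validate()` evaluates `{'a': 1}['b']`, which raises KeyError; it propagates through compute (uncaught).
4. `return 21` in compute is not reached; the assignment to output does not complete.
5. `except KeyError` matches → output = 108.
Result: 108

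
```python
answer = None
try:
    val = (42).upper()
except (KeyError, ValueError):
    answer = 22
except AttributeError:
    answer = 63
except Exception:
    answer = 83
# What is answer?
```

Step-by-step execution trace:
1. `val = (42).upper()` raises AttributeError.
2. `except (KeyError, ValueError)` does not match AttributeError; skipped.
3. `except AttributeError` matches (exact type match) → answer = 63.
4. `except Exception` is not reached.
Result: 63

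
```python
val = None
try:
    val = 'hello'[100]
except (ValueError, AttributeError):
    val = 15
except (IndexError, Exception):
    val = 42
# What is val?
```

Step-by-step execution trace:
1. `val = 'hello'[100]` raises IndexError.
2. `except (ValueError, AttributeError)` does not match IndexError; skipped.
3. `except (IndexError, Exception)` matches (IndexError is in the tuple) → val = 42.
Result: 42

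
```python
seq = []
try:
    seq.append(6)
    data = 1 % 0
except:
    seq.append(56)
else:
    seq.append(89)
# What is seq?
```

Step-by-step execution trace:
1. try: `seq.append(6)` → seq = [6].
2. `data = 1 % 0` raises ZeroDivisionError.
3. bare `except` matches → `seq.append(56)` → seq = [6, 56].
4. `else` is skipped (an exception was raised).
Result: [6, 56]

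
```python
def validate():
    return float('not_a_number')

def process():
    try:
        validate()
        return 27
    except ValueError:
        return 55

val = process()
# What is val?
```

Step-by-step execution trace:
1. `process()` calls `validate()`.
2. `validate()` evaluates `float('not_a_number')`, which raises ValueError; it propagates to the caller.
3. `return 27` is not reached.
4. `except ValueError` in process matches → returns 55.
5. val = 55.
Result: 55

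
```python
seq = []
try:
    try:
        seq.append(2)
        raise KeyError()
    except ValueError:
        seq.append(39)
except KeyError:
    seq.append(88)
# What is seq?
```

Step-by-step execution trace:
1. Inner try: `seq.append(2)` → seq = [2].
2. `raise KeyError()` raises KeyError.
3. Inner `except ValueError` does not match KeyError; exception propagates to outer try.
4. Outer `except KeyError` matches → `seq.append(88)` → seq = [2, 88].
Result: [2, 88]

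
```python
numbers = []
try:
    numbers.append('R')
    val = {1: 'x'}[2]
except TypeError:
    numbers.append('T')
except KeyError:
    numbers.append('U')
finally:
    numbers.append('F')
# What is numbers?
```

Step-by-step execution trace:
1. try: `numbers.append('R')` → numbers = ['R'].
2. `val = {1: 'x'}[2]` raises KeyError.
3. `except TypeError` does not match KeyError; skipped.
4. `except KeyError` matches → `numbers.append('U')` → numbers = ['R', 'U'].
5. finally always runs: `numbers.append('F')` → numbers = ['R', 'U', 'F'].
Result: ['R', 'U', 'F']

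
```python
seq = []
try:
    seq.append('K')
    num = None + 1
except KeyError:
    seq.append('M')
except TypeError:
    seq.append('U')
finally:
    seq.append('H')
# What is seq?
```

Step-by-step execution trace:
1. try: `seq.append('K')` → seq = ['K'].
2. `num = None + 1` raises TypeError.
3. `except KeyError` does not match TypeError; skipped.
4. `except TypeError` matches → `seq.append('U')` → seq = ['K', 'U'].
5. finally always runs: `seq.append('H')` → seq = ['K', 'U', 'H'].
Result: ['K', 'U', 'H']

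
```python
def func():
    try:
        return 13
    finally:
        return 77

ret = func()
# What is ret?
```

Step-by-step execution trace:
1. `func()` enters try: `return 13` sets pending return value 13.
2. Before returning, `finally: return 77` runs and overrides the pending return.
3. func() returns 77 → ret = 77.
Result: 77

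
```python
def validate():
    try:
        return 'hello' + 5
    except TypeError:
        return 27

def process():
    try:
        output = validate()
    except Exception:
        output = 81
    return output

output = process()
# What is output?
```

Step-by-step execution trace:
1. `process()` calls `validate()`.
2. In validate: `'hello' + 5` raises TypeError; `except TypeError` catches it → returns 27.
3. In process: `output = validate()` → output = 27. No exception reaches process.
4. `except Exception` is skipped; process returns 27.
5. output = 27.
Result: 27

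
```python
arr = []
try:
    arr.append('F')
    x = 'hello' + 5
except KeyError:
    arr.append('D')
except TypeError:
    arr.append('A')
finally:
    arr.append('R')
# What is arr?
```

Step-by-step execution trace:
1. try: `arr.append('F')` → arr = ['F'].
2. `x = 'hello' + 5` raises TypeError.
3. `except KeyError` does not match TypeError; skipped.
4. `except TypeError` matches → `arr.append('A')` → arr = ['F', 'A'].
5. finally always runs: `arr.append('R')` → arr = ['F', 'A', 'R'].
Result: ['F', 'A', 'R']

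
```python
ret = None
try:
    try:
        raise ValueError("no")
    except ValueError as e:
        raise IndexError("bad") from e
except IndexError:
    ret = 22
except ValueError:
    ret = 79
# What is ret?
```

Step-by-step execution trace:
1. Inner try raises ValueError; inner `except ValueError as e` catches it.
2. `raise IndexError(...) from e` raises IndexError (ValueError is attached as __cause__, but only IndexError is active).
3. Outer `except IndexError` matches → ret = 22.
4. `except ValueError` is not reached.
Result: 22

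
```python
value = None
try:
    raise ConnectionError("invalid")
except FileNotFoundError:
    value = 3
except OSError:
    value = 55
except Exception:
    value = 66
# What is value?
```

Step-by-step execution trace:
1. `raise ConnectionError(...)` raises ConnectionError.
2. `except FileNotFoundError` does not match (ConnectionError is not a subclass of FileNotFoundError); skipped.
3. `except OSError` matches (ConnectionError is a subclass of OSError) → value = 55.
4. `except Exception` is not reached.
Result: 55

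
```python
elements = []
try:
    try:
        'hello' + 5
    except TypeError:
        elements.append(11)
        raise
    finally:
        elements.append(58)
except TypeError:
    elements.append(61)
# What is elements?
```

Step-by-step execution trace:
1. Inner try: `'hello' + 5` raises TypeError.
2. Inner `except TypeError` matches → `elements.append(11)` → elements = [11].
3. bare `raise` re-raises TypeError.
4. Inner `finally` runs during unwinding: `elements.append(58)` → elements = [11, 58].
5. Outer `except TypeError` matches → `elements.append(61)` → elements = [11, 58, 61].
Result: [11, 58, 61]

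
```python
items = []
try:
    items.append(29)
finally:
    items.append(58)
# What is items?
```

Step-by-step execution trace:
1. try: `items.append(29)` → items = [29].
2. The try body completes without raising.
3. finally always runs: `items.append(58)` → items = [29, 58].
Result: [29, 58]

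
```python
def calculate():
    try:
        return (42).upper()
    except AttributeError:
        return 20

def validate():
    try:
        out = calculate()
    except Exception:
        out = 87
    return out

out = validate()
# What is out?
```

Step-by-step execution trace:
1. `validate()` calls `calculate()`.
2. In calculate: `(42).upper()` raises AttributeError; `except AttributeError` catches it → returns 20.
3. In validate: `out = calculate()` → out = 20. No exception reaches validate.
4. `except Exception` is skipped; validate returns 20.
5. out = 20.
Result: 20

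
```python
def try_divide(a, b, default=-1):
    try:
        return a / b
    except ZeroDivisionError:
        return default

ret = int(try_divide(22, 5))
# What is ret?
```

Step-by-step execution trace:
1. `try_divide(22, 5)` enters try: `return 22 / 5` → returns 4.4. No exception raised.
2. `except ZeroDivisionError` is skipped.
3. `int(4.4)` → 4 → ret = 4.
Result: 4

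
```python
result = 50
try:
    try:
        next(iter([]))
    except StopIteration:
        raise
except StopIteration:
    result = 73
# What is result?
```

Step-by-step execution trace:
1. Inner try: `next(iter([]))` raises StopIteration.
2. Inner `except StopIteration` matches; bare `raise` re-raises the same StopIteration.
3. Outer `except StopIteration` matches → result = 73.
Result: 73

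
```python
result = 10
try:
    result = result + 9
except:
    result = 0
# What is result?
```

Step-by-step execution trace:
1. result starts at 10.
2. try: `result = result + 9` → result = 19. No exception raised.
3. `except` is skipped.
Result: 19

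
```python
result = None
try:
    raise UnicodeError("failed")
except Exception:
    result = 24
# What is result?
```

Step-by-step execution trace:
1. `raise UnicodeError(...)` raises UnicodeError.
2. `except Exception` matches (UnicodeError is a subclass of Exception) → result = 24.
Result: 24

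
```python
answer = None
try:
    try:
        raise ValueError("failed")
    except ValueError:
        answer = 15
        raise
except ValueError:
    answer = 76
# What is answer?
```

Step-by-step execution trace:
1. Inner try: `raise ValueError("failed")` raises ValueError.
2. Inner `except ValueError` matches → answer = 15.
3. bare `raise` re-raises the same ValueError.
4. Outer `except ValueError` matches → answer = 76.
Result: 76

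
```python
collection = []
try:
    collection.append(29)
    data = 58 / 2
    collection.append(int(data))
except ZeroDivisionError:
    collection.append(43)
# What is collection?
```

Step-by-step execution trace:
1. try: `collection.append(29)` → collection = [29].
2. `data = 58 / 2` → data = 29.0. No exception raised.
3. `collection.append(int(data))` → collection = [29, 29].
4. `except ZeroDivisionError` is skipped (no exception was raised).
Result: [29, 29]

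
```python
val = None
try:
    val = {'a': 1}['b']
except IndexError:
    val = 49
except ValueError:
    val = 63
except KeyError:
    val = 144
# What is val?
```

Step-by-step execution trace:
1. `val = {'a': 1}['b']` raises KeyError.
2. `except IndexError` does not match KeyError; skipped.
3. `except ValueError` does not match KeyError; skipped.
4. `except KeyError` matches → val = 144.
Result: 144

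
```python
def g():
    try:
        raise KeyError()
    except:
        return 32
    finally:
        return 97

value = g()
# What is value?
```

Step-by-step execution trace:
1. `g()` enters try: `raise KeyError()` raises KeyError.
2. bare `except` matches → `return 32` sets pending return value 32.
3. Before returning, `finally: return 97` runs and overrides the pending return.
4. g() returns 97 → value = 97.
Result: 97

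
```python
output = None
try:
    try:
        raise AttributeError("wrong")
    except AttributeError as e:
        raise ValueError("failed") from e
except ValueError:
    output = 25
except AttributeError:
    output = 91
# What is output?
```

Step-by-step execution trace:
1. Inner try raises AttributeError; inner `except AttributeError as e` catches it.
2. `raise ValueError(...) from e` raises ValueError (AttributeError is attached as __cause__, but only ValueError is active).
3. Outer `except ValueError` matches → output = 25.
4. `except AttributeError` is not reached.
Result: 25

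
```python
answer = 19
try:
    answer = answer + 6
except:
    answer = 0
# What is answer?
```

Step-by-step execution trace:
1. answer starts at 19.
2. try: `answer = answer + 6` → answer = 25. No exception raised.
3. `except` is skipped.
Result: 25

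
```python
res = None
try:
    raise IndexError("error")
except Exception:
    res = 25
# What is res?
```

Step-by-step execution trace:
1. `raise IndexError(...)` raises IndexError.
2. `except Exception` matches (IndexError is a subclass of Exception) → res = 25.
Result: 25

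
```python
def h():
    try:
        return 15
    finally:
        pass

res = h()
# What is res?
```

Step-by-step execution trace:
1. `h()` enters try: `return 15` sets pending return value 15.
2. Before returning, `finally: pass` runs (no effect).
3. h() returns 15 → res = 15.
Result: 15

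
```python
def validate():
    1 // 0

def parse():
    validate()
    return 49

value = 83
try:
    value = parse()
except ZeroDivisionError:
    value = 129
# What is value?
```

Step-by-step execution trace:
1. value starts at 83.
2. try: `parse()` calls `validate()`.
3. `validate()` evaluates `1 // 0`, which raises ZeroDivisionError; it propagates through parse (uncaught).
4. `return 49` in parse is not reached; the assignment to value does not complete.
5. `except ZeroDivisionError` matches → value = 129.
Result: 129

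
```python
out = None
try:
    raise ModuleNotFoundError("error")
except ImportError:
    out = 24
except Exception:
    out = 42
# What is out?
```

Step-by-step execution trace:
1. `raise ModuleNotFoundError(...)` raises ModuleNotFoundError.
2. `except ImportError` matches (ModuleNotFoundError is a subclass of ImportError) → out = 24.
3. `except Exception` is not reached.
Result: 24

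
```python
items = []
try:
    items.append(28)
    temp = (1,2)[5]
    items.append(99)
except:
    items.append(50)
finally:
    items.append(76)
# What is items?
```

Step-by-step execution trace:
1. try: `items.append(28)` → items = [28].
2. `temp = (1,2)[5]` raises IndexError; `items.append(99)` is not reached.
3. bare `except` matches → `items.append(50)` → items = [28, 50].
4. finally always runs: `items.append(76)` → items = [28, 50, 76].
Result: [28, 50, 76]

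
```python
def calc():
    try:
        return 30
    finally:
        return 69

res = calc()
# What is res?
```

Step-by-step execution trace:
1. `calc()` enters try: `return 30` sets pending return value 30.
2. Before returning, `finally: return 69` runs and overrides the pending return.
3. calc() returns 69 → res = 69.
Result: 69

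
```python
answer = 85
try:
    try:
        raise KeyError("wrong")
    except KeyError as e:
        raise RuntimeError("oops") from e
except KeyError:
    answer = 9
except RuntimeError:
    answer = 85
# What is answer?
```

Step-by-step execution trace:
1. Inner try raises KeyError; inner `except KeyError as e` catches it.
2. `raise RuntimeError(...) from e` raises RuntimeError (KeyError is attached as __cause__, but only RuntimeError is active).
3. Outer `except KeyError` does not match RuntimeError; skipped.
4. Outer `except RuntimeError` matches → answer = 85.
Result: 85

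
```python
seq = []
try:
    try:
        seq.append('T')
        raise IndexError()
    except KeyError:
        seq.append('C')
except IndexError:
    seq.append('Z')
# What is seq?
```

Step-by-step execution trace:
1. Inner try: `seq.append('T')` → seq = ['T'].
2. `raise IndexError()` raises IndexError.
3. Inner `except KeyError` does not match IndexError; exception propagates to outer try.
4. Outer `except IndexError` matches → `seq.append('Z')` → seq = ['T', 'Z'].
Result: ['T', 'Z']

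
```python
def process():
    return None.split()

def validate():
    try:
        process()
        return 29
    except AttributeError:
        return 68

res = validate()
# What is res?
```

Step-by-step execution trace:
1. `validate()` calls `process()`.
2. `process()` evaluates `None.split()`, which raises AttributeError; it propagates to the caller.
3. `return 29` is not reached.
4. `except AttributeError` in validate matches → returns 68.
5. res = 68.
Result: 68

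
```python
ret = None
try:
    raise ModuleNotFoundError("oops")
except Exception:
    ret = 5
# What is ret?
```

Step-by-step execution trace:
1. `raise ModuleNotFoundError(...)` raises ModuleNotFoundError.
2. `except Exception` matches (ModuleNotFoundError is a subclass of Exception) → ret = 5.
Result: 5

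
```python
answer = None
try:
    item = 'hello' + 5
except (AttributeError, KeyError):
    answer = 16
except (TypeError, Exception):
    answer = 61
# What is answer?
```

Step-by-step execution trace:
1. `item = 'hello' + 5` raises TypeError.
2. `except (AttributeError, KeyError)` does not match TypeError; skipped.
3. `except (TypeError, Exception)` matches (TypeError is in the tuple) → answer = 61.
Result: 61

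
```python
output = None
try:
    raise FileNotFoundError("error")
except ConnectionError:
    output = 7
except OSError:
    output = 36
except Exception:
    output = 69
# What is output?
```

Step-by-step execution trace:
1. `raise FileNotFoundError(...)` raises FileNotFoundError.
2. `except ConnectionError` does not match (FileNotFoundError is not a subclass of ConnectionError); skipped.
3. `except OSError` matches (FileNotFoundError is a subclass of OSError) → output = 36.
4. `except Exception` is not reached.
Result: 36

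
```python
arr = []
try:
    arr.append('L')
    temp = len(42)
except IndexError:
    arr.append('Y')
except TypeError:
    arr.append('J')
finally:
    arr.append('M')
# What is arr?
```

Step-by-step execution trace:
1. try: `arr.append('L')` → arr = ['L'].
2. `temp = len(42)` raises TypeError.
3. `except IndexError` does not match TypeError; skipped.
4. `except TypeError` matches → `arr.append('J')` → arr = ['L', 'J'].
5. finally always runs: `arr.append('M')` → arr = ['L', 'J', 'M'].
Result: ['L', 'J', 'M']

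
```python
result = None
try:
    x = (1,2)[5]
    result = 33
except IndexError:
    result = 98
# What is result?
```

Step-by-step execution trace:
1. `x = (1,2)[5]` raises IndexError.
2. `result = 33` is not reached.
3. `except IndexError` matches → result = 98.
Result: 98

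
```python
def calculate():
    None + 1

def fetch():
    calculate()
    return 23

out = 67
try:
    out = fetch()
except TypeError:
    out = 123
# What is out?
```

Step-by-step execution trace:
1. out starts at 67.
2. try: `fetch()` calls `calculate()`.
3. `calculate()` evaluates `None + 1`, which raises TypeError; it propagates through fetch (uncaught).
4. `return 23` in fetch is not reached; the assignment to out does not complete.
5. `except TypeError` matches → out = 123.
Result: 123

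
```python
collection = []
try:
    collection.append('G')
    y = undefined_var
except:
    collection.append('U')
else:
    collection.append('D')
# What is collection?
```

Step-by-step execution trace:
1. try: `collection.append('G')` → collection = ['G'].
2. `y = undefined_var` raises NameError.
3. bare `except` matches → `collection.append('U')` → collection = ['G', 'U'].
4. `else` is skipped (an exception was raised).
Result: ['G', 'U']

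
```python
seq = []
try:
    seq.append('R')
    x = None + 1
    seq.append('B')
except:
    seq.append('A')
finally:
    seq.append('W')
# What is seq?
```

Step-by-step execution trace:
1. try: `seq.append('R')` → seq = ['R'].
2. `x = None + 1` raises TypeError; `seq.append('B')` is not reached.
3. bare `except` matches → `seq.append('A')` → seq = ['R', 'A'].
4. finally always runs: `seq.append('W')` → seq = ['R', 'A', 'W'].
Result: ['R', 'A', 'W']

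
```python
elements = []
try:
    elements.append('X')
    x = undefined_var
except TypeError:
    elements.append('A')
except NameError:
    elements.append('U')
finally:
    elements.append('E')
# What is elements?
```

Step-by-step execution trace:
1. try: `elements.append('X')` → elements = ['X'].
2. `x = undefined_var` raises NameError.
3. `except TypeError` does not match NameError; skipped.
4. `except NameError` matches → `elements.append('U')` → elements = ['X', 'U'].
5. finally always runs: `elements.append('E')` → elements = ['X', 'U', 'E'].
Result: ['X', 'U', 'E']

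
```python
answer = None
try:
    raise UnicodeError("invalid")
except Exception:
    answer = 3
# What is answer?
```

Step-by-step execution trace:
1. `raise UnicodeError(...)` raises UnicodeError.
2. `except Exception` matches (UnicodeError is a subclass of Exception) → answer = 3.
Result: 3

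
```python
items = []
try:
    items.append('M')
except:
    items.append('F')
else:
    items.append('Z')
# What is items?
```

Step-by-step execution trace:
1. try: `items.append('M')` → items = ['M']. No exception raised.
2. `except` is skipped.
3. `else` runs (try completed without exception): `items.append('Z')` → items = ['M', 'Z'].
Result: ['M', 'Z']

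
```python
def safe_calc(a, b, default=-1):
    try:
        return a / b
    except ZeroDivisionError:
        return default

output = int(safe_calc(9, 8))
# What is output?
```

Step-by-step execution trace:
1. `safe_calc(9, 8)` enters try: `return 9 / 8` → returns 1.125. No exception raised.
2. `except ZeroDivisionError` is skipped.
3. `int(1.125)` → 1 → output = 1.
Result: 1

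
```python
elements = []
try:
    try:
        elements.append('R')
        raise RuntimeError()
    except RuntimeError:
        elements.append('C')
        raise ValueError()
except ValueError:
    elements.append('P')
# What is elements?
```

Step-by-step execution trace:
1. Inner try: `elements.append('R')` → elements = ['R'].
2. `raise RuntimeError()` raises RuntimeError.
3. Inner `except RuntimeError` matches → `elements.append('C')` → elements = ['R', 'C'].
4. `raise ValueError()` raises ValueError; propagates to outer try.
5. Outer `except ValueError` matches → `elements.append('P')` → elements = ['R', 'C', 'P'].
Result: ['R', 'C', 'P']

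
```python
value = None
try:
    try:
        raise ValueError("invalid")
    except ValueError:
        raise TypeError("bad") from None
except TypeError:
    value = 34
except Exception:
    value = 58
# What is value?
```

Step-by-step execution trace:
1. Inner try raises ValueError; inner `except ValueError` catches it.
2. `raise TypeError(...) from None` raises TypeError (from None suppresses __context__, but the active exception is still TypeError).
3. Outer `except TypeError` matches → value = 34.
4. `except Exception` is not reached.
Result: 34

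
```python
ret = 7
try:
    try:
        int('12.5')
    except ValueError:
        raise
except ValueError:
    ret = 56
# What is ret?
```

Step-by-step execution trace:
1. Inner try: `int('12.5')` raises ValueError.
2. Inner `except ValueError` matches; bare `raise` re-raises the same ValueError.
3. Outer `except ValueError` matches → ret = 56.
Result: 56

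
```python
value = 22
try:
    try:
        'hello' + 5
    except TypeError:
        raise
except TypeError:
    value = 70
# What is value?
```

Step-by-step execution trace:
1. Inner try: `'hello' + 5` raises TypeError.
2. Inner `except TypeError` matches; bare `raise` re-raises the same TypeError.
3. Outer `except TypeError` matches → value = 70.
Result: 70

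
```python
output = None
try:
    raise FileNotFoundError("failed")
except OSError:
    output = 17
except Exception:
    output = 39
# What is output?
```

Step-by-step execution trace:
1. `raise FileNotFoundError(...)` raises FileNotFoundError.
2. `except OSError` matches (FileNotFoundError is a subclass of OSError) → output = 17.
3. `except Exception` is not reached.
Result: 17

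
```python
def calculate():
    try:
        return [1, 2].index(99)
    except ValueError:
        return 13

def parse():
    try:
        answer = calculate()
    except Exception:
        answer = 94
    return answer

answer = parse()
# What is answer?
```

Step-by-step execution trace:
1. `parse()` calls `calculate()`.
2. In calculate: `[1, 2].index(99)` raises ValueError; `except ValueError` catches it → returns 13.
3. In parse: `answer = calculate()` → answer = 13. No exception reaches parse.
4. `except Exception` is skipped; parse returns 13.
5. answer = 13.
Result: 13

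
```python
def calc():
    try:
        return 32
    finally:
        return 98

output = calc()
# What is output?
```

Step-by-step execution trace:
1. `calc()` enters try: `return 32` sets pending return value 32.
2. Before returning, `finally: return 98` runs and overrides the pending return.
3. calc() returns 98 → output = 98.
Result: 98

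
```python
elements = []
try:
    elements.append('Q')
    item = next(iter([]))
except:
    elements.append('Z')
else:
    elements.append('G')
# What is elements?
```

Step-by-step execution trace:
1. try: `elements.append('Q')` → elements = ['Q'].
2. `item = next(iter([]))` raises StopIteration.
3. bare `except` matches → `elements.append('Z')` → elements = ['Q', 'Z'].
4. `else` is skipped (an exception was raised).
Result: ['Q', 'Z']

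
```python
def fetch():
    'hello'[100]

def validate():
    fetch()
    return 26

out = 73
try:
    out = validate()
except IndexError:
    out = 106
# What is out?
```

Step-by-step execution trace:
1. out starts at 73.
2. try: `validate()` calls `fetch()`.
3. `fetch()` evaluates `'hello'[100]`, which raises IndexError; it propagates through validate (uncaught).
4. `return 26` in validate is not reached; the assignment to out does not complete.
5. `except IndexError` matches → out = 106.
Result: 106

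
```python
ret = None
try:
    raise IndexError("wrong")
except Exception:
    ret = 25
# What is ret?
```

Step-by-step execution trace:
1. `raise IndexError(...)` raises IndexError.
2. `except Exception` matches (IndexError is a subclass of Exception) → ret = 25.
Result: 25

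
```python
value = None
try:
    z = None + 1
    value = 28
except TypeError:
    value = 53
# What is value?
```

Step-by-step execution trace:
1. `z = None + 1` raises TypeError.
2. `value = 28` is not reached.
3. `except TypeError` matches → value = 53.
Result: 53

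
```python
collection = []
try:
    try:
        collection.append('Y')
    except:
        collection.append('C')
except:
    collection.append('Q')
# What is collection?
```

Step-by-step execution trace:
1. Inner try: `collection.append('Y')` → collection = ['Y']. No exception raised.
2. Inner `except` is skipped.
3. Inner try completes normally; outer `except` is skipped.
Result: ['Y']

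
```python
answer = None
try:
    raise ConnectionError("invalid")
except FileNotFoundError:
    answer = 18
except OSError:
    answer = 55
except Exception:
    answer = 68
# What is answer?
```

Step-by-step execution trace:
1. `raise ConnectionError(...)` raises ConnectionError.
2. `except FileNotFoundError` does not match (ConnectionError is not a subclass of FileNotFoundError); skipped.
3. `except OSError` matches (ConnectionError is a subclass of OSError) → answer = 55.
4. `except Exception` is not reached.
Result: 55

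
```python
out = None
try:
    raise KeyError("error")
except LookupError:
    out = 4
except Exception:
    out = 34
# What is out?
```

Step-by-step execution trace:
1. `raise KeyError(...)` raises KeyError.
2. `except LookupError` matches (KeyError is a subclass of LookupError) → out = 4.
3. `except Exception` is not reached.
Result: 4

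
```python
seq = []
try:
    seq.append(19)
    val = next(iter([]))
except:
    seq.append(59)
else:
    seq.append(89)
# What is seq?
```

Step-by-step execution trace:
1. try: `seq.append(19)` → seq = [19].
2. `val = next(iter([]))` raises StopIteration.
3. bare `except` matches → `seq.append(59)` → seq = [19, 59].
4. `else` is skipped (an exception was raised).
Result: [19, 59]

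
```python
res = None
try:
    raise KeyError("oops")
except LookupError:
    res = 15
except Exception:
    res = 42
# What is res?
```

Step-by-step execution trace:
1. `raise KeyError(...)` raises KeyError.
2. `except LookupError` matches (KeyError is a subclass of LookupError) → res = 15.
3. `except Exception` is not reached.
Result: 15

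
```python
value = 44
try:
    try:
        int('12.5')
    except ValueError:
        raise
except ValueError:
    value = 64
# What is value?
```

Step-by-step execution trace:
1. Inner try: `int('12.5')` raises ValueError.
2. Inner `except ValueError` matches; bare `raise` re-raises the same ValueError.
3. Outer `except ValueError` matches → value = 64.
Result: 64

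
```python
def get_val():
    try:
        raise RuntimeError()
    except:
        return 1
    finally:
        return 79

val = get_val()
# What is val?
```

Step-by-step execution trace:
1. `get_val()` enters try: `raise RuntimeError()` raises RuntimeError.
2. bare `except` matches → `return 1` sets pending return value 1.
3. Before returning, `finally: return 79` runs and overrides the pending return.
4. get_val() returns 79 → val = 79.
Result: 79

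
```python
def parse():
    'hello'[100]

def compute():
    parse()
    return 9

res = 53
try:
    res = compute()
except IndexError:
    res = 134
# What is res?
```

Step-by-step execution trace:
1. res starts at 53.
2. try: `compute()` calls `parse()`.
3. `parse()` evaluates `'hello'[100]`, which raises IndexError; it propagates through compute (uncaught).
4. `return 9` in compute is not reached; the assignment to res does not complete.
5. `except IndexError` matches → res = 134.
Result: 134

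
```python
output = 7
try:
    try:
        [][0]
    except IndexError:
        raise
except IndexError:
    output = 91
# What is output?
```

Step-by-step execution trace:
1. Inner try: `[][0]` raises IndexError.
2. Inner `except IndexError` matches; bare `raise` re-raises the same IndexError.
3. Outer `except IndexError` matches → output = 91.
Result: 91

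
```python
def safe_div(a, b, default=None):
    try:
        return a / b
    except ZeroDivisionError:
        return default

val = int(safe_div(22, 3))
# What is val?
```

Step-by-step execution trace:
1. `safe_div(22, 3)` enters try: `return 22 / 3` → returns 7.333333333333333. No exception raised.
2. `except ZeroDivisionError` is skipped.
3. `int(7.333333333333333)` → 7 → val = 7.
Result: 7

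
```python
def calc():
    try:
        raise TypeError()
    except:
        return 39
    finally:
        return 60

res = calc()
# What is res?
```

Step-by-step execution trace:
1. `calc()` enters try: `raise TypeError()` raises TypeError.
2. bare `except` matches → `return 39` sets pending return value 39.
3. Before returning, `finally: return 60` runs and overrides the pending return.
4. calc() returns 60 → res = 60.
Result: 60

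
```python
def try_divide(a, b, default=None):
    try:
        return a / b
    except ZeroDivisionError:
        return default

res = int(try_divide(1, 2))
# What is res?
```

Step-by-step execution trace:
1. `try_divide(1, 2)` enters try: `return 1 / 2` → returns 0.5. No exception raised.
2. `except ZeroDivisionError` is skipped.
3. `int(0.5)` → 0 → res = 0.
Result: 0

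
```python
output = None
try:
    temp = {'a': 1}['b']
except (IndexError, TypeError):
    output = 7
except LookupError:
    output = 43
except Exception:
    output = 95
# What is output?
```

Step-by-step execution trace:
1. `temp = {'a': 1}['b']` raises KeyError.
2. `except (IndexError, TypeError)` does not match KeyError; skipped.
3. `except LookupError` matches (KeyError is a subclass of LookupError) → output = 43.
4. `except Exception` is not reached.
Result: 43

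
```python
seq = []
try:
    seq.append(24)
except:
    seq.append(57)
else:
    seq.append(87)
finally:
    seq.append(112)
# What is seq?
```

Step-by-step execution trace:
1. try: `seq.append(24)` → seq = [24]. No exception raised.
2. `except` is skipped.
3. `else` runs: `seq.append(87)` → seq = [24, 87].
4. `finally` always runs: `seq.append(112)` → seq = [24, 87, 112].
Result: [24, 87, 112]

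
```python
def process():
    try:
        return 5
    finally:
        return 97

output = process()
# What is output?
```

Step-by-step execution trace:
1. `process()` enters try: `return 5` sets pending return value 5.
2. Before returning, `finally: return 97` runs and overrides the pending return.
3. process() returns 97 → output = 97.
Result: 97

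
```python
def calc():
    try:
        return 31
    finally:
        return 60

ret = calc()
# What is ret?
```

Step-by-step execution trace:
1. `calc()` enters try: `return 31` sets pending return value 31.
2. Before returning, `finally: return 60` runs and overrides the pending return.
3. calc() returns 60 → ret = 60.
Result: 60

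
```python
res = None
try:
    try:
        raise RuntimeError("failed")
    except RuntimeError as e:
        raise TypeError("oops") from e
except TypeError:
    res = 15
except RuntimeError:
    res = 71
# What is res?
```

Step-by-step execution trace:
1. Inner try raises RuntimeError; inner `except RuntimeError as e` catches it.
2. `raise TypeError(...) from e` raises TypeError (RuntimeError is attached as __cause__, but only TypeError is active).
3. Outer `except TypeError` matches → res = 15.
4. `except RuntimeError` is not reached.
Result: 15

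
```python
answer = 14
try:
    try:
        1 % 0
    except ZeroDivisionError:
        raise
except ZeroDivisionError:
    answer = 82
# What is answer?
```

Step-by-step execution trace:
1. Inner try: `1 % 0` raises ZeroDivisionError.
2. Inner `except ZeroDivisionError` matches; bare `raise` re-raises the same ZeroDivisionError.
3. Outer `except ZeroDivisionError` matches → answer = 82.
Result: 82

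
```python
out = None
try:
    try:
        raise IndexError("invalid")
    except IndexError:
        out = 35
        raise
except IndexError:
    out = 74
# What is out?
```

Step-by-step execution trace:
1. Inner try: `raise IndexError("invalid")` raises IndexError.
2. Inner `except IndexError` matches → out = 35.
3. bare `raise` re-raises the same IndexError.
4. Outer `except IndexError` matches → out = 74.
Result: 74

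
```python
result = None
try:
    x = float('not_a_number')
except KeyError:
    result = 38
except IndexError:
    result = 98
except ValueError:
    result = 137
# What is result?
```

Step-by-step execution trace:
1. `x = float('not_a_number')` raises ValueError.
2. `except KeyError` does not match ValueError; skipped.
3. `except IndexError` does not match ValueError; skipped.
4. `except ValueError` matches → result = 137.
Result: 137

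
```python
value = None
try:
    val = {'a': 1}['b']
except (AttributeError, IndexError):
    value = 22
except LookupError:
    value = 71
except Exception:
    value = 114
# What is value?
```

Step-by-step execution trace:
1. `val = {'a': 1}['b']` raises KeyError.
2. `except (AttributeError, IndexError)` does not match KeyError; skipped.
3. `except LookupError` matches (KeyError is a subclass of LookupError) → value = 71.
4. `except Exception` is not reached.
Result: 71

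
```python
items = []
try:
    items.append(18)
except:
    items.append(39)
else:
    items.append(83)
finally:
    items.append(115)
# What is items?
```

Step-by-step execution trace:
1. try: `items.append(18)` → items = [18]. No exception raised.
2. `except` is skipped.
3. `else` runs: `items.append(83)` → items = [18, 83].
4. `finally` always runs: `items.append(115)` → items = [18, 83, 115].
Result: [18, 83, 115]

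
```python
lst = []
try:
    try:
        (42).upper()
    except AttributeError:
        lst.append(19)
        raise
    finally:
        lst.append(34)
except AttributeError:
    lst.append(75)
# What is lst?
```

Step-by-step execution trace:
1. Inner try: `(42).upper()` raises AttributeError.
2. Inner `except AttributeError` matches → `lst.append(19)` → lst = [19].
3. bare `raise` re-raises AttributeError.
4. Inner `finally` runs during unwinding: `lst.append(34)` → lst = [19, 34].
5. Outer `except AttributeError` matches → `lst.append(75)` → lst = [19, 34, 75].
Result: [19, 34, 75]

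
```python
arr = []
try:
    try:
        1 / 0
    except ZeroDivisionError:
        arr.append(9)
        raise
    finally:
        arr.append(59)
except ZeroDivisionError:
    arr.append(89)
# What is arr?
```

Step-by-step execution trace:
1. Inner try: `1 / 0` raises ZeroDivisionError.
2. Inner `except ZeroDivisionError` matches → `arr.append(9)` → arr = [9].
3. bare `raise` re-raises ZeroDivisionError.
4. Inner `finally` runs during unwinding: `arr.append(59)` → arr = [9, 59].
5. Outer `except ZeroDivisionError` matches → `arr.append(89)` → arr = [9, 59, 89].
Result: [9, 59, 89]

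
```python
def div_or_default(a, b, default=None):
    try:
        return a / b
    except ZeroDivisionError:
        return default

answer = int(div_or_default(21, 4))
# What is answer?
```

Step-by-step execution trace:
1. `div_or_default(21, 4)` enters try: `return 21 / 4` → returns 5.25. No exception raised.
2. `except ZeroDivisionError` is skipped.
3. `int(5.25)` → 5 → answer = 5.
Result: 5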